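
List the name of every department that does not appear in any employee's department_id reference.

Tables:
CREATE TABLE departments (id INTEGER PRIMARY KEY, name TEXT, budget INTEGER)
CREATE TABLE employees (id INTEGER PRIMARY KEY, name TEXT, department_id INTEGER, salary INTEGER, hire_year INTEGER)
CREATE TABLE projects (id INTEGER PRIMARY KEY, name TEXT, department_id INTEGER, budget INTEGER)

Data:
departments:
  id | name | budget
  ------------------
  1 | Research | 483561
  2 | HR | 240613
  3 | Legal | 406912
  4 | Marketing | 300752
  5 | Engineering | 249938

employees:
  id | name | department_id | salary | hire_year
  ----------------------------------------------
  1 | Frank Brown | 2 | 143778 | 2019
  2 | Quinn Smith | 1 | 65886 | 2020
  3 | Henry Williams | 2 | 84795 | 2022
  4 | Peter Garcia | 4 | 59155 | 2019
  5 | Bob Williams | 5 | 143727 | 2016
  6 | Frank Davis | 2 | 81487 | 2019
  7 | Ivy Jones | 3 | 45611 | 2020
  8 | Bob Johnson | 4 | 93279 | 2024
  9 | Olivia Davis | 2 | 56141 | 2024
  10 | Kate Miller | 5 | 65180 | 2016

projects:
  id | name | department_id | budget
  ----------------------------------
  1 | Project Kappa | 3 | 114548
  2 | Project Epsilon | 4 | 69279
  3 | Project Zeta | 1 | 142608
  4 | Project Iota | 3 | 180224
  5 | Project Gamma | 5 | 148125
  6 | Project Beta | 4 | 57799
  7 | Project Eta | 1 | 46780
SELECT p.name FROM departments p LEFT JOIN employees c ON c.department_id = p.id WHERE c.id IS NULL

Execution result:
(no rows)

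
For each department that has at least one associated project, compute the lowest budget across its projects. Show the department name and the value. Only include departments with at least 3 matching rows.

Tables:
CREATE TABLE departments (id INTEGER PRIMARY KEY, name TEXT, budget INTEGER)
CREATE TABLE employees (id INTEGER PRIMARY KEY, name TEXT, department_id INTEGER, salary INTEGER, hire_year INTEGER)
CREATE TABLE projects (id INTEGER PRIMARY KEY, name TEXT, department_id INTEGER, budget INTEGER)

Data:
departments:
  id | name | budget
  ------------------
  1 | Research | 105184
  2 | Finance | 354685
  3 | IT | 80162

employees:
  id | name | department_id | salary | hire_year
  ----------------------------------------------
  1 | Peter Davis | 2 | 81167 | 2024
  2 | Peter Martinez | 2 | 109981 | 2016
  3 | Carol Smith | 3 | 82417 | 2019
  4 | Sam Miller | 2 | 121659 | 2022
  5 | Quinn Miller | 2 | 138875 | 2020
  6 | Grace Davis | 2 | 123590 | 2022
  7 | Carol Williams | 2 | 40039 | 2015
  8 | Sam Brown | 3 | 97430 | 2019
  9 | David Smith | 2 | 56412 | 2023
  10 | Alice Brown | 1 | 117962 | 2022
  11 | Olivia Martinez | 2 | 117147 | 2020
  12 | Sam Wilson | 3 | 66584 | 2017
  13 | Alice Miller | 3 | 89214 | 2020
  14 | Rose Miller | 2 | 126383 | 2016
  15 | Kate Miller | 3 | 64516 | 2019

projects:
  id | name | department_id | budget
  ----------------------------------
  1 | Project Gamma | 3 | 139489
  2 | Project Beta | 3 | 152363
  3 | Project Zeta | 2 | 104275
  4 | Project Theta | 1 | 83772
SELECT p.name, MIN(c.budget) AS min_budget FROM projects c JOIN departments p ON c.department_id = p.id GROUP BY p.id, p.name HAVING COUNT(*) >= 3

Execution result:
(no rows)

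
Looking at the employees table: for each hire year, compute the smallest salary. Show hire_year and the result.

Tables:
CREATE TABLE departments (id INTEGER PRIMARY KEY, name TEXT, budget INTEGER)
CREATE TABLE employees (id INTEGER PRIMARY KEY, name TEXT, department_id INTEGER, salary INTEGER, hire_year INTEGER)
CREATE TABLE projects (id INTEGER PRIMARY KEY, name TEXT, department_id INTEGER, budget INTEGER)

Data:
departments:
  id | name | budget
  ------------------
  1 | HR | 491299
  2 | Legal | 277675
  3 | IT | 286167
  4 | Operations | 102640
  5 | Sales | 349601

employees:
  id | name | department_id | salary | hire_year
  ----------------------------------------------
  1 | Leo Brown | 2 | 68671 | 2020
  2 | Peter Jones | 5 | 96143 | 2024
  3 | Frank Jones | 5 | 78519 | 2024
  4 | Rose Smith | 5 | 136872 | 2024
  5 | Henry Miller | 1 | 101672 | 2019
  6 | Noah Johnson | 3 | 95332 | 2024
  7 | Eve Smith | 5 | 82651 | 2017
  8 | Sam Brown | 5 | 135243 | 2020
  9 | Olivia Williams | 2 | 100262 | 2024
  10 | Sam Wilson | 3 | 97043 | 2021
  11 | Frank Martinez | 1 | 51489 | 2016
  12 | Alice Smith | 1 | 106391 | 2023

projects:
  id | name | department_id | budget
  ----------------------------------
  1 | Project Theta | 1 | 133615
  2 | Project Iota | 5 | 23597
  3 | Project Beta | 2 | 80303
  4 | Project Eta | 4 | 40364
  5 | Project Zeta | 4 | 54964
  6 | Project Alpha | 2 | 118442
SELECT hire_year, MIN(salary) AS min_salary FROM employees GROUP BY hire_year

Execution result:
hire_year | min_salary
2016 | 51489
2017 | 82651
2019 | 101672
2020 | 68671
2021 | 97043
2023 | 106391
2024 | 78519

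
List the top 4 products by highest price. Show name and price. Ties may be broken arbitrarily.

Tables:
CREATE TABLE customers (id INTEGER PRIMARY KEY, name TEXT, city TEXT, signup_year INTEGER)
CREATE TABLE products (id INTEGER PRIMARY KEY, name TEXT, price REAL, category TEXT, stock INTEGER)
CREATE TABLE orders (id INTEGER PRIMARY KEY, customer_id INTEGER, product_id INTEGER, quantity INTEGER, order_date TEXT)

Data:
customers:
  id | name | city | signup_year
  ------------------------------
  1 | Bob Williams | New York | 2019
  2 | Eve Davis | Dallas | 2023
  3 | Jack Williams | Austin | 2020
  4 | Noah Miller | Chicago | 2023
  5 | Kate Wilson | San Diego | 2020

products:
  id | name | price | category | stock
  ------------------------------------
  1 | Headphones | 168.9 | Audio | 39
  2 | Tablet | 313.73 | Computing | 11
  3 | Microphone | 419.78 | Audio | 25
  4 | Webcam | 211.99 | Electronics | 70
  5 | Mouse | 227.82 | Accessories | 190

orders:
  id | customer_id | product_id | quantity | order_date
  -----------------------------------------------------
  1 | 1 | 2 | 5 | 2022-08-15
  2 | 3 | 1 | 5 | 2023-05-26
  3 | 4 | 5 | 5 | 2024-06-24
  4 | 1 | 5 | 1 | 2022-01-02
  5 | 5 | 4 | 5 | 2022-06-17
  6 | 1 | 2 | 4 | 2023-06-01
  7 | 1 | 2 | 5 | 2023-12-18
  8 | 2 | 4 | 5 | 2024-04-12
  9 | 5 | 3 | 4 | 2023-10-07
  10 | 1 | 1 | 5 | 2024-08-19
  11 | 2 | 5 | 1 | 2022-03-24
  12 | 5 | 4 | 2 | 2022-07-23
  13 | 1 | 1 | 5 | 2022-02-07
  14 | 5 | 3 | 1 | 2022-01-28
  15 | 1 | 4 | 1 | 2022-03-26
SELECT name, price FROM products ORDER BY price DESC LIMIT 4

Execution result:
name | price
Microphone | 419.78
Tablet | 313.73
Mouse | 227.82
Webcam | 211.99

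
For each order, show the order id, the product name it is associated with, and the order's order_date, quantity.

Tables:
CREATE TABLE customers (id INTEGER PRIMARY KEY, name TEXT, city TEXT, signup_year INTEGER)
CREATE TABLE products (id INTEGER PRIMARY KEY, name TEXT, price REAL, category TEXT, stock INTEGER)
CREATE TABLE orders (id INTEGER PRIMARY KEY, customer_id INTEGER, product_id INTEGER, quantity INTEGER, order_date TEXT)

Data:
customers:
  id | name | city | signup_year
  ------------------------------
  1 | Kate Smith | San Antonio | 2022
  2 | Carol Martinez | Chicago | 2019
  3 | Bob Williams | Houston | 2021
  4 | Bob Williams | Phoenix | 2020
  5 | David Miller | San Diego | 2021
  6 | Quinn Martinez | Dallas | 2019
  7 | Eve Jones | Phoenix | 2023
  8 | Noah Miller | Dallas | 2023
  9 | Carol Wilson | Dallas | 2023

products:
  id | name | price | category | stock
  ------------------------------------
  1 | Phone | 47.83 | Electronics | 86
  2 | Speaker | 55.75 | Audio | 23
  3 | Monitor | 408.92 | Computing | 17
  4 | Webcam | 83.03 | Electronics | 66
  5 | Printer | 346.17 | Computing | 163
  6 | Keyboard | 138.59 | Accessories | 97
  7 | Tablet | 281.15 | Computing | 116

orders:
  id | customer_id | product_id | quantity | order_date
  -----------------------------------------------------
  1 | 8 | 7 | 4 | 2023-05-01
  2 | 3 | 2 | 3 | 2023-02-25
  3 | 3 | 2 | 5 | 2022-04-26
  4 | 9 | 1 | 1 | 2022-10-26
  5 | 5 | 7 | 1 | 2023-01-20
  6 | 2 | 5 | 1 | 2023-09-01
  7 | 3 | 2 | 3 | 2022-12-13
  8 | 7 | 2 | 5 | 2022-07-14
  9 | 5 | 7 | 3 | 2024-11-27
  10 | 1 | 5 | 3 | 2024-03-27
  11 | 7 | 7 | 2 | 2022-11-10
SELECT c.id, p.name AS product, c.order_date, c.quantity FROM orders c JOIN products p ON c.product_id = p.id

Execution result:
id | product | order_date | quantity
1 | Tablet | 2023-05-01 | 4
2 | Speaker | 2023-02-25 | 3
3 | Speaker | 2022-04-26 | 5
4 | Phone | 2022-10-26 | 1
5 | Tablet | 2023-01-20 | 1
6 | Printer | 2023-09-01 | 1
7 | Speaker | 2022-12-13 | 3
8 | Speaker | 2022-07-14 | 5
9 | Tablet | 2024-11-27 | 3
10 | Printer | 2024-03-27 | 3
11 | Tablet | 2022-11-10 | 2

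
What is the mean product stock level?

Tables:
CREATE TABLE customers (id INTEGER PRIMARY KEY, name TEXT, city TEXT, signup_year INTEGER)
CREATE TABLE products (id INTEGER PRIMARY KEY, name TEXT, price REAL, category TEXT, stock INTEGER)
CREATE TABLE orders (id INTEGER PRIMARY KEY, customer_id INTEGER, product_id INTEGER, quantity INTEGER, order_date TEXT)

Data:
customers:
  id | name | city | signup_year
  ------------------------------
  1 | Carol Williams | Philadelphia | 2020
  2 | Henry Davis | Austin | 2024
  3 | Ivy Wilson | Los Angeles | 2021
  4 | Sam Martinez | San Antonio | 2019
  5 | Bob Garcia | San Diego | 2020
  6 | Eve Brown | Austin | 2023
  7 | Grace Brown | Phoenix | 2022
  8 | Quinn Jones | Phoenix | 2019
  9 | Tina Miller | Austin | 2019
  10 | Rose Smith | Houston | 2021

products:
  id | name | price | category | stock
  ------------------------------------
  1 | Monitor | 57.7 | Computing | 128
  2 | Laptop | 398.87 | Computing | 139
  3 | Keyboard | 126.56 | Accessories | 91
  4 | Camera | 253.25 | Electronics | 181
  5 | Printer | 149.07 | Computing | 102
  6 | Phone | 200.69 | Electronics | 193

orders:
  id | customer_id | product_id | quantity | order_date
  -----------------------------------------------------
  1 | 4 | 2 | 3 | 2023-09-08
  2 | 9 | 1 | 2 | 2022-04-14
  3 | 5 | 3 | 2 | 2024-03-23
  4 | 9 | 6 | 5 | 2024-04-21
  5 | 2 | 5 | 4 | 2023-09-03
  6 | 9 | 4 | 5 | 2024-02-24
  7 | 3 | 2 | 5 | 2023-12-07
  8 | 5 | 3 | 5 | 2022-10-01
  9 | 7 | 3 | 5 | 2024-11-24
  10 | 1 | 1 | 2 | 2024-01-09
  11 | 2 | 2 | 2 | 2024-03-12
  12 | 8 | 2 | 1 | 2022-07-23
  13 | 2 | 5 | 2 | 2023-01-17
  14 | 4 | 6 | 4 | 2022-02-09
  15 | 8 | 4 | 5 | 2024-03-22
SELECT AVG(stock) FROM products

Execution result:
139.00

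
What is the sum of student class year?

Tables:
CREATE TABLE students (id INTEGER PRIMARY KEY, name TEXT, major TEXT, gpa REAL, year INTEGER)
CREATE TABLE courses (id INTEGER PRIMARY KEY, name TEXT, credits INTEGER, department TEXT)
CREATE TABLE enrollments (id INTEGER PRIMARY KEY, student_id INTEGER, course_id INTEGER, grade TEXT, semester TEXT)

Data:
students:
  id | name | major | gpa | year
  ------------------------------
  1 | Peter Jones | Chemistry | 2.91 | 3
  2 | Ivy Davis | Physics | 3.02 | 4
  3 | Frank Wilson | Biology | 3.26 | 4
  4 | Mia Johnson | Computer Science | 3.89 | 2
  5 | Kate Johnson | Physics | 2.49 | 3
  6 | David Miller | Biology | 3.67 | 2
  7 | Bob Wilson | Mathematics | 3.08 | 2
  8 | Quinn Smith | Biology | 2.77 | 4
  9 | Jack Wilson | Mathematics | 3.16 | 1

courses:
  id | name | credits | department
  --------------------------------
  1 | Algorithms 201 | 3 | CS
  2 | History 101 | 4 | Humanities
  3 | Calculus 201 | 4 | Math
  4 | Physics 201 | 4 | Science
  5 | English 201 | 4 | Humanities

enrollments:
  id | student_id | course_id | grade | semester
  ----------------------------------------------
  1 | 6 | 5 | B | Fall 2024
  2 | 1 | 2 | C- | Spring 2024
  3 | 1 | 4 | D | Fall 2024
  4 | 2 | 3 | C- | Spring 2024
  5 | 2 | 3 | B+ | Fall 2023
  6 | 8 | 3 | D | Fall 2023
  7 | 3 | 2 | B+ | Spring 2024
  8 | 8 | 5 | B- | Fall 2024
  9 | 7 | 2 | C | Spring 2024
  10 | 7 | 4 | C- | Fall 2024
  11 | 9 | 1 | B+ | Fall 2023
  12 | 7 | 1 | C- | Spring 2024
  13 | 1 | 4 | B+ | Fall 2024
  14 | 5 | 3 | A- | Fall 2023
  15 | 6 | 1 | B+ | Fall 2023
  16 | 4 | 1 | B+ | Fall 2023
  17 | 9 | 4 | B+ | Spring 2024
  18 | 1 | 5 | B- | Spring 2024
SELECT SUM(year) FROM students

Execution result:
25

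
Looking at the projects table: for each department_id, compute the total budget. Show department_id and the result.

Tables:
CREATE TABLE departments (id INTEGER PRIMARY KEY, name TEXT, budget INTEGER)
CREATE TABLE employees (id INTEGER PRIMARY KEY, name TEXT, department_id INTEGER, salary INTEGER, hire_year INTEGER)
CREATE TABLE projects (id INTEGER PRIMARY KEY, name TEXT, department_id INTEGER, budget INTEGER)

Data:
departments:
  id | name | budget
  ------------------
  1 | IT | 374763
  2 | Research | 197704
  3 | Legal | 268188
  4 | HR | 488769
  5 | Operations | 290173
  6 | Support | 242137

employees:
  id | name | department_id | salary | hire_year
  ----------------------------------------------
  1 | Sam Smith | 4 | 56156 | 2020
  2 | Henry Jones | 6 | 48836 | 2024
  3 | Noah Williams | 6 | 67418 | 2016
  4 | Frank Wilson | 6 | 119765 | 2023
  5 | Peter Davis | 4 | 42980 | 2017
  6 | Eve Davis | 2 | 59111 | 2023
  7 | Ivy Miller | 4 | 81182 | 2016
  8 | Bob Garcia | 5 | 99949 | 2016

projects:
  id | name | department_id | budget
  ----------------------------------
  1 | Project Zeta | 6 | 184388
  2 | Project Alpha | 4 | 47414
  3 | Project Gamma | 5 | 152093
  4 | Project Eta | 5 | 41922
SELECT department_id, SUM(budget) AS sum_budget FROM projects GROUP BY department_id

Execution result:
department_id | sum_budget
4 | 47414
5 | 194015
6 | 184388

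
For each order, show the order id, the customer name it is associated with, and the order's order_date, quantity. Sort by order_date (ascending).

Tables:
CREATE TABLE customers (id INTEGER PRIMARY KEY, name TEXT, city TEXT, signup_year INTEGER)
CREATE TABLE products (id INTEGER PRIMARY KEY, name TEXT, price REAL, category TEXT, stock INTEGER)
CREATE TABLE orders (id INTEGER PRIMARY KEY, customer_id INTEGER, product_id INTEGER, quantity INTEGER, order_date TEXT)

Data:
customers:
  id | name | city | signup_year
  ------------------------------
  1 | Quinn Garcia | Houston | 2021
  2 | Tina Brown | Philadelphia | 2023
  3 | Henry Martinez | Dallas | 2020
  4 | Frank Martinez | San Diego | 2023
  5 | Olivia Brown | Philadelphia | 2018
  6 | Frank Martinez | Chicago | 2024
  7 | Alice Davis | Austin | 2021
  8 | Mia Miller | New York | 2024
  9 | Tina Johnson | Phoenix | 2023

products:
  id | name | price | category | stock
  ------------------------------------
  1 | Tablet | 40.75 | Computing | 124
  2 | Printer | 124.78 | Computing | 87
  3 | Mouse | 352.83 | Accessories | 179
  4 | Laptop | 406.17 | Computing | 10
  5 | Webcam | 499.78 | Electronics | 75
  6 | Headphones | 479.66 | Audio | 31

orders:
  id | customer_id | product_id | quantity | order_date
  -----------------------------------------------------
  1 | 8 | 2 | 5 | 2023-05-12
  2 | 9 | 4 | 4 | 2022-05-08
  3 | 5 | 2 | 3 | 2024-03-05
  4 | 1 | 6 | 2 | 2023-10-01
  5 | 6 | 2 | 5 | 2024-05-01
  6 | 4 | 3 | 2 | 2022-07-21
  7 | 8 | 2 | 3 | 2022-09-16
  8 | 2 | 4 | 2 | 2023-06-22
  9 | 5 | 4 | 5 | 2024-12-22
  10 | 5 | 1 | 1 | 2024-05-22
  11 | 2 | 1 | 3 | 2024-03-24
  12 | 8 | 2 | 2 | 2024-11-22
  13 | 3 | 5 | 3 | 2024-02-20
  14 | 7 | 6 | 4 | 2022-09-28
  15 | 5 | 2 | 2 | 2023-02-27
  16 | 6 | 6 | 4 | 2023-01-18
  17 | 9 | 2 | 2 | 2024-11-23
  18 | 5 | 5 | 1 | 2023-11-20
SELECT c.id, p.name AS customer, c.order_date, c.quantity FROM orders c JOIN customers p ON c.customer_id = p.id ORDER BY c.order_date ASC

Execution result:
id | customer | order_date | quantity
2 | Tina Johnson | 2022-05-08 | 4
6 | Frank Martinez | 2022-07-21 | 2
7 | Mia Miller | 2022-09-16 | 3
14 | Alice Davis | 2022-09-28 | 4
16 | Frank Martinez | 2023-01-18 | 4
15 | Olivia Brown | 2023-02-27 | 2
1 | Mia Miller | 2023-05-12 | 5
8 | Tina Brown | 2023-06-22 | 2
4 | Quinn Garcia | 2023-10-01 | 2
18 | Olivia Brown | 2023-11-20 | 1
13 | Henry Martinez | 2024-02-20 | 3
3 | Olivia Brown | 2024-03-05 | 3
11 | Tina Brown | 2024-03-24 | 3
5 | Frank Martinez | 2024-05-01 | 5
10 | Olivia Brown | 2024-05-22 | 1
12 | Mia Miller | 2024-11-22 | 2
17 | Tina Johnson | 2024-11-23 | 2
9 | Olivia Brown | 2024-12-22 | 5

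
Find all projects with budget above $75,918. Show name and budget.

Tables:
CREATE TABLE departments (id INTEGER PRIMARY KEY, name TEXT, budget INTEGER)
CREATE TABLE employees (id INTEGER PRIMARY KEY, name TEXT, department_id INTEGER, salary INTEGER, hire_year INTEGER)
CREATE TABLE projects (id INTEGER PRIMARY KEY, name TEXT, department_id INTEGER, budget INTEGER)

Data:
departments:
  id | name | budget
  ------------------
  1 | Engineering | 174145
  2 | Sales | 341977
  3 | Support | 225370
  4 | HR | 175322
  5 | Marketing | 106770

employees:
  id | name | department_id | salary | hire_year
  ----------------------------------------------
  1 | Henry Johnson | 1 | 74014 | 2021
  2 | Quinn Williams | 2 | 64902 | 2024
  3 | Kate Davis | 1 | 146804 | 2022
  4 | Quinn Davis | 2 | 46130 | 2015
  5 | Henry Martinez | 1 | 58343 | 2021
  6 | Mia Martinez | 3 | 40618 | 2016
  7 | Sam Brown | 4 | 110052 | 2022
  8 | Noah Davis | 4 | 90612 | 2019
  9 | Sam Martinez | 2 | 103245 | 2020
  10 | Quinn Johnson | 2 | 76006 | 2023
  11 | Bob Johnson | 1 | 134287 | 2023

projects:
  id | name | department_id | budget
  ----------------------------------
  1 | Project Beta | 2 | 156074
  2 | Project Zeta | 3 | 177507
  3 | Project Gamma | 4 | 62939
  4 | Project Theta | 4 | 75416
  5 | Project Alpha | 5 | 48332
SELECT name, budget FROM projects WHERE budget > 75918

Execution result:
name | budget
Project Beta | 156074
Project Zeta | 177507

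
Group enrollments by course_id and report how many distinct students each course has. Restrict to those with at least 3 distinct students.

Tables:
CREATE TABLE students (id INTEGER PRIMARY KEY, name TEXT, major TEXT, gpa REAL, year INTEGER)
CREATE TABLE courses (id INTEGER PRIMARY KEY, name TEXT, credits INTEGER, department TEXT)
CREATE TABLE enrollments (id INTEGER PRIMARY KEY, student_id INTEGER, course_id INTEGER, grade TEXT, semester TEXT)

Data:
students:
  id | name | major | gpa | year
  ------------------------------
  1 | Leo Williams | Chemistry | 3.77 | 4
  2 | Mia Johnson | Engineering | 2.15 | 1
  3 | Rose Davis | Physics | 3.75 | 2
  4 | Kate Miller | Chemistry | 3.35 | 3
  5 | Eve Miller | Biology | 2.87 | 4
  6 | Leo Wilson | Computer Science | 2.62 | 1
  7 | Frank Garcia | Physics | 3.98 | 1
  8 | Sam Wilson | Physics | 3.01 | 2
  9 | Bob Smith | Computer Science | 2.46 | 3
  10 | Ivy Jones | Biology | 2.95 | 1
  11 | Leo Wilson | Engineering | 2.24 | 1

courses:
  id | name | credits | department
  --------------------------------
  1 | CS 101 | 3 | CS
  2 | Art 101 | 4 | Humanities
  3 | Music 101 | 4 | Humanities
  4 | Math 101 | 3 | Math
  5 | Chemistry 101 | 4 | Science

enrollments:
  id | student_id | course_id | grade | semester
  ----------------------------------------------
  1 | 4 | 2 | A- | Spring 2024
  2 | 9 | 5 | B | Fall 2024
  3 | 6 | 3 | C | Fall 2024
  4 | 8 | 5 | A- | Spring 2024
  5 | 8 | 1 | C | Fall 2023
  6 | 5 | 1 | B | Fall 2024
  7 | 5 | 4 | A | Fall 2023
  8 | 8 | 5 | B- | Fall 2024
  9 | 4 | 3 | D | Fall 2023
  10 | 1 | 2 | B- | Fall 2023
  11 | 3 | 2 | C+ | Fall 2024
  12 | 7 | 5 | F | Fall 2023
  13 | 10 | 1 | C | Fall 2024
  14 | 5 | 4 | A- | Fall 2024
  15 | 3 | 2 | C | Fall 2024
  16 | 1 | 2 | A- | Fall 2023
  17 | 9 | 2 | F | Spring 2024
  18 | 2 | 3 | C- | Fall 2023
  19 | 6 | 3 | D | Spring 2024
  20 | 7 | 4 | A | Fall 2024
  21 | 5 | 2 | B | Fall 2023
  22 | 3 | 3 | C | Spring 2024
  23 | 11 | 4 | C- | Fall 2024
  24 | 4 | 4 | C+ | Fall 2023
SELECT course_id, COUNT(DISTINCT student_id) AS distinct_student_count FROM enrollments GROUP BY course_id HAVING COUNT(DISTINCT student_id) >= 3

Execution result:
course_id | distinct_student_count
1 | 3
2 | 5
3 | 4
4 | 4
5 | 3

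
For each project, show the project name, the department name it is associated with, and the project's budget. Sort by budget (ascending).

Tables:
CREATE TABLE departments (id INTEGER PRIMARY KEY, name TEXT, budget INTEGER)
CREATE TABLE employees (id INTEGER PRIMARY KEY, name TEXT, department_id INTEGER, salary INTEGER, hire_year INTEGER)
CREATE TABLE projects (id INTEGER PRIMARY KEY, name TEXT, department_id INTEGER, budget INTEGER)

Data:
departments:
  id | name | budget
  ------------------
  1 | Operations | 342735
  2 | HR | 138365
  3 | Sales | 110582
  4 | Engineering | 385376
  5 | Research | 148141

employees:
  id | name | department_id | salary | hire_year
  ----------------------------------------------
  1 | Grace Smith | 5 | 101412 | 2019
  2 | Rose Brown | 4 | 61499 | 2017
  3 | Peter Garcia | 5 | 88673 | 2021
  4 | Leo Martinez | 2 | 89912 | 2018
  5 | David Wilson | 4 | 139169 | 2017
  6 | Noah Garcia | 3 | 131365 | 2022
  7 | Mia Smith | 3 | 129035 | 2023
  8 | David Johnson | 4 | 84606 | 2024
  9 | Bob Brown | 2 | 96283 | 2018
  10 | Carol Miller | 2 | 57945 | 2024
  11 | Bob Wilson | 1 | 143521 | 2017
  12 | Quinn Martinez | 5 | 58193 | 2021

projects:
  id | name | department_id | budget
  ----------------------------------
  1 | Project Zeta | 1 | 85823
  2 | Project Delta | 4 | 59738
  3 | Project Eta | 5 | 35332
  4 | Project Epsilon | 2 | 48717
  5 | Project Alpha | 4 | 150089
SELECT c.name, p.name AS department, c.budget FROM projects c JOIN departments p ON c.department_id = p.id ORDER BY c.budget ASC

Execution result:
name | department | budget
Project Eta | Research | 35332
Project Epsilon | HR | 48717
Project Delta | Engineering | 59738
Project Zeta | Operations | 85823
Project Alpha | Engineering | 150089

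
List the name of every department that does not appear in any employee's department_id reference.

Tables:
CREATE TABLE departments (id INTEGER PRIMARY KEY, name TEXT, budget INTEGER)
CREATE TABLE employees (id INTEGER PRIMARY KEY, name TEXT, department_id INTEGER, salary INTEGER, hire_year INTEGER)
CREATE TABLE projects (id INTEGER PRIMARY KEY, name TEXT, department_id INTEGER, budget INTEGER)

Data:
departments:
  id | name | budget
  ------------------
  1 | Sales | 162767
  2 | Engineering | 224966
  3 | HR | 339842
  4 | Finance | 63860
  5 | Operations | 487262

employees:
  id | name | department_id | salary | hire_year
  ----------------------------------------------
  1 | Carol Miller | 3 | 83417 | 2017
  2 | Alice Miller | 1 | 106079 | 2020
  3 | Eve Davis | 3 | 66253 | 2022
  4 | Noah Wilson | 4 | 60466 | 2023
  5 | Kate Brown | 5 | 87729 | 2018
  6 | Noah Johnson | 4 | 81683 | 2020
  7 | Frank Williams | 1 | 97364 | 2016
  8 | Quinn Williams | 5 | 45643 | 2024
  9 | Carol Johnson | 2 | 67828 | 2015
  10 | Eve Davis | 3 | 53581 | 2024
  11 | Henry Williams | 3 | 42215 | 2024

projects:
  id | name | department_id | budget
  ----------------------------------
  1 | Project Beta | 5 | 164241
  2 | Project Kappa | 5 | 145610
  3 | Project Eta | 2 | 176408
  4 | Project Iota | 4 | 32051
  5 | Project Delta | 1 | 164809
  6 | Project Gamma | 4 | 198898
SELECT p.name FROM departments p LEFT JOIN employees c ON c.department_id = p.id WHERE c.id IS NULL

Execution result:
(no rows)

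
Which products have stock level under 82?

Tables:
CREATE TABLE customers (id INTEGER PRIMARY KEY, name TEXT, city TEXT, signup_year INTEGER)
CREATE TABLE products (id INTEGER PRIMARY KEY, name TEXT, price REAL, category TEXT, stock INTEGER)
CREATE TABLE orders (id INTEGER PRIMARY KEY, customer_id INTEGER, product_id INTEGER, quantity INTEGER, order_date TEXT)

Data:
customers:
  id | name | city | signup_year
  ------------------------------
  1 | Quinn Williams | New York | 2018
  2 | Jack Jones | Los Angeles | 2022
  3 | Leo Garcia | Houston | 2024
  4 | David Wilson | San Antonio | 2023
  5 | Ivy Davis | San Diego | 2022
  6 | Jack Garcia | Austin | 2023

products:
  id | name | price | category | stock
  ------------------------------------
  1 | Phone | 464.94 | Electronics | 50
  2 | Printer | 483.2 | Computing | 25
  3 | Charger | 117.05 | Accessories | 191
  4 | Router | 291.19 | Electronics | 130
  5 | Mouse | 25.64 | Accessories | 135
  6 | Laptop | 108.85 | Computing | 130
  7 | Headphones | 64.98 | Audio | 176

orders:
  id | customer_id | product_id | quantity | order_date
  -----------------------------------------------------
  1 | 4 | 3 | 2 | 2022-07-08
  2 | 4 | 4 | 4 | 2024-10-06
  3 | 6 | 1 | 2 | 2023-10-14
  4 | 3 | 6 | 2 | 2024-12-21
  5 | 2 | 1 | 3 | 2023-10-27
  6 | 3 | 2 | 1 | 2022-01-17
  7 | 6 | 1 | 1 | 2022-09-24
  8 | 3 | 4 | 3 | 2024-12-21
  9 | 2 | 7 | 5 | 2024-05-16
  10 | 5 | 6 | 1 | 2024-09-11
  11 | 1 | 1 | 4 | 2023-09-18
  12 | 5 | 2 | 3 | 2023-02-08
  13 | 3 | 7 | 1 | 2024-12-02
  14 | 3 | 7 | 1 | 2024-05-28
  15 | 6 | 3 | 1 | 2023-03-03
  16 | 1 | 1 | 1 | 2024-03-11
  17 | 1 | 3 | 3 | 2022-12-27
SELECT name, stock FROM products WHERE stock < 82

Execution result:
name | stock
Phone | 50
Printer | 25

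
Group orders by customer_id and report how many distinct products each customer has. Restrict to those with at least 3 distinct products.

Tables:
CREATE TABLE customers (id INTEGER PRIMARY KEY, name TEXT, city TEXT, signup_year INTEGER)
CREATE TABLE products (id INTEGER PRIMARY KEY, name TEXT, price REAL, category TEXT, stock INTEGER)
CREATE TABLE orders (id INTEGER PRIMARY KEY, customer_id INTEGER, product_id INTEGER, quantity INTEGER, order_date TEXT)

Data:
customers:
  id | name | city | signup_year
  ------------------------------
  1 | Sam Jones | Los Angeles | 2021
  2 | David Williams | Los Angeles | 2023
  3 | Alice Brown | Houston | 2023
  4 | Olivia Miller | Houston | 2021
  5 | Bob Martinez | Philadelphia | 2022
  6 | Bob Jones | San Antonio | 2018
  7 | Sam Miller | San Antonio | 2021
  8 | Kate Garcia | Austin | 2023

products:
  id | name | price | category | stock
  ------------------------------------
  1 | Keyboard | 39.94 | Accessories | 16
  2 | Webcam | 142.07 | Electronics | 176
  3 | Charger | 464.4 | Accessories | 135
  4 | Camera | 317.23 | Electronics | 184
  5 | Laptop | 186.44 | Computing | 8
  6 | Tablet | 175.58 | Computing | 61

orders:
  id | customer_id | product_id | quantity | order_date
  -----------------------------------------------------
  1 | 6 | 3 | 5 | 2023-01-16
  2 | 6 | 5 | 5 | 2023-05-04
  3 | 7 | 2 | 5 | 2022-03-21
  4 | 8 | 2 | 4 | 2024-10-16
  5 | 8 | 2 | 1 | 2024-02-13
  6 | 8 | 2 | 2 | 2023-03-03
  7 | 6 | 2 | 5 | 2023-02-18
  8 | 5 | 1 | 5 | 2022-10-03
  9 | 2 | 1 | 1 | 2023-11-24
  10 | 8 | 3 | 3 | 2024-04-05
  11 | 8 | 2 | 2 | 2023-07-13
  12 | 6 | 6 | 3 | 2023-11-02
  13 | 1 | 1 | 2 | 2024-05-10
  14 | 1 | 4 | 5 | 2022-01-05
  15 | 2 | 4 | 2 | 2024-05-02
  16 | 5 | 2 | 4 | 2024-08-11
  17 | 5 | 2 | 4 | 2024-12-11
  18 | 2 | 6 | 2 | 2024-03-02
SELECT customer_id, COUNT(DISTINCT product_id) AS distinct_product_count FROM orders GROUP BY customer_id HAVING COUNT(DISTINCT product_id) >= 3

Execution result:
customer_id | distinct_product_count
2 | 3
6 | 4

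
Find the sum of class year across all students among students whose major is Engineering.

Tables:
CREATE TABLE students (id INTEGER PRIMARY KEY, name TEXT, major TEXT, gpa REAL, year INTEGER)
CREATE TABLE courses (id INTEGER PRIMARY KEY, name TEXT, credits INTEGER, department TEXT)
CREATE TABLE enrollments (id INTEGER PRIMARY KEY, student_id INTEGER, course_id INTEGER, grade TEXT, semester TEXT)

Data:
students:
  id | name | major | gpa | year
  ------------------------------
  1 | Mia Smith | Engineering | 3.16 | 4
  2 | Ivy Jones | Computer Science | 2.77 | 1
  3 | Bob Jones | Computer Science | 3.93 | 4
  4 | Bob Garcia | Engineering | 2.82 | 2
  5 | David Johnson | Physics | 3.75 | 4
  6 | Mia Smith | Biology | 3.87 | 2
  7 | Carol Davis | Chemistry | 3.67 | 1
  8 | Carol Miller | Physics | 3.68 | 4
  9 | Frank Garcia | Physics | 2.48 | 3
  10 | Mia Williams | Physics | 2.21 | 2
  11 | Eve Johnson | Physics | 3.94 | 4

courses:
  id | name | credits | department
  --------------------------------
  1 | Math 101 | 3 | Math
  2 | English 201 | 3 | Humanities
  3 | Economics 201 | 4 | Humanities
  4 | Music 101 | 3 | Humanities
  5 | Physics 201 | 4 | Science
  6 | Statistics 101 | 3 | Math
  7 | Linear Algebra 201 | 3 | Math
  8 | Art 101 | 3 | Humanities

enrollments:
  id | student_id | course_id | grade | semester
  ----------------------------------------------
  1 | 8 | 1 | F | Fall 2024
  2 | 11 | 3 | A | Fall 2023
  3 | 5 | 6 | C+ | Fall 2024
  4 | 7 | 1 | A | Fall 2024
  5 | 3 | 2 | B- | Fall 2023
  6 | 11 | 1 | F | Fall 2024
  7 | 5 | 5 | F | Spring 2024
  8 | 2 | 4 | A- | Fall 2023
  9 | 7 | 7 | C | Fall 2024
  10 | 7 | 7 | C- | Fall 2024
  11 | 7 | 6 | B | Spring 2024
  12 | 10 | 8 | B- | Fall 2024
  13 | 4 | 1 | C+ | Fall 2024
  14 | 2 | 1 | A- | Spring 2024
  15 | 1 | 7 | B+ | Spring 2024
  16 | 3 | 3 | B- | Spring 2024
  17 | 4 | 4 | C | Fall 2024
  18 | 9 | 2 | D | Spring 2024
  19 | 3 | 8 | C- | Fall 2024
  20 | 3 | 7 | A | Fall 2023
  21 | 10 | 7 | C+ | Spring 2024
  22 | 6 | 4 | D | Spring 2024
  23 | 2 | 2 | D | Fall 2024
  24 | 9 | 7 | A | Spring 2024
SELECT SUM(year) FROM students WHERE major = 'Engineering'

Execution result:
6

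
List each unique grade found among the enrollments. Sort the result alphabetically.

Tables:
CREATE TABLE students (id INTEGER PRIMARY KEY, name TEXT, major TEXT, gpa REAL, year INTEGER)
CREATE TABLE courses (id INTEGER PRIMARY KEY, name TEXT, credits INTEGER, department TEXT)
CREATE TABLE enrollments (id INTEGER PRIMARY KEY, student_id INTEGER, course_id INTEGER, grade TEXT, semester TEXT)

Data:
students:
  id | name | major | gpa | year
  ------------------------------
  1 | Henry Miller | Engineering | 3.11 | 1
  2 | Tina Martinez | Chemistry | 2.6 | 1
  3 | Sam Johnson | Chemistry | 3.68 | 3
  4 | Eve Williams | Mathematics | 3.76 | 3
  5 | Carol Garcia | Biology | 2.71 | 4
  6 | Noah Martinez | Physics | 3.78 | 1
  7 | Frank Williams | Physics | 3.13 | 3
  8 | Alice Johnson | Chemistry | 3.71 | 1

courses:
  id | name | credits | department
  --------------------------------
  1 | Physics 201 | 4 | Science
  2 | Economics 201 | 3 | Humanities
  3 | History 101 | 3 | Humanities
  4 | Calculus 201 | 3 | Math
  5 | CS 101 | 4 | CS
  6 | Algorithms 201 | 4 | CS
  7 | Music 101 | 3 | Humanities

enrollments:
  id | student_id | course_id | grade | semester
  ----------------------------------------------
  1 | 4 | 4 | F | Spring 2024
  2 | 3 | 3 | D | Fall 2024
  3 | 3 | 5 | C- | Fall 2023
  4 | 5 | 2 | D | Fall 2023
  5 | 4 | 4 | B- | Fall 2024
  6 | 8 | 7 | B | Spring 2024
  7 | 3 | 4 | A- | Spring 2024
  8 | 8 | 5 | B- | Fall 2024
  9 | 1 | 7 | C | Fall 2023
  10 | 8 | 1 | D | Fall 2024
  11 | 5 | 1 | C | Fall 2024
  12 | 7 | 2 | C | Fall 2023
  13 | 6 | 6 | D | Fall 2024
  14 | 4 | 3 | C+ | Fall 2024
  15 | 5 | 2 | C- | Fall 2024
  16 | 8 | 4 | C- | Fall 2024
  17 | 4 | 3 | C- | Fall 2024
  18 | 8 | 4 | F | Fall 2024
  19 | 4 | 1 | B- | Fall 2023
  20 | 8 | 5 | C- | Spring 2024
SELECT DISTINCT grade FROM enrollments ORDER BY grade

Execution result:
grade
A-
B
B-
C
C+
C-
D
F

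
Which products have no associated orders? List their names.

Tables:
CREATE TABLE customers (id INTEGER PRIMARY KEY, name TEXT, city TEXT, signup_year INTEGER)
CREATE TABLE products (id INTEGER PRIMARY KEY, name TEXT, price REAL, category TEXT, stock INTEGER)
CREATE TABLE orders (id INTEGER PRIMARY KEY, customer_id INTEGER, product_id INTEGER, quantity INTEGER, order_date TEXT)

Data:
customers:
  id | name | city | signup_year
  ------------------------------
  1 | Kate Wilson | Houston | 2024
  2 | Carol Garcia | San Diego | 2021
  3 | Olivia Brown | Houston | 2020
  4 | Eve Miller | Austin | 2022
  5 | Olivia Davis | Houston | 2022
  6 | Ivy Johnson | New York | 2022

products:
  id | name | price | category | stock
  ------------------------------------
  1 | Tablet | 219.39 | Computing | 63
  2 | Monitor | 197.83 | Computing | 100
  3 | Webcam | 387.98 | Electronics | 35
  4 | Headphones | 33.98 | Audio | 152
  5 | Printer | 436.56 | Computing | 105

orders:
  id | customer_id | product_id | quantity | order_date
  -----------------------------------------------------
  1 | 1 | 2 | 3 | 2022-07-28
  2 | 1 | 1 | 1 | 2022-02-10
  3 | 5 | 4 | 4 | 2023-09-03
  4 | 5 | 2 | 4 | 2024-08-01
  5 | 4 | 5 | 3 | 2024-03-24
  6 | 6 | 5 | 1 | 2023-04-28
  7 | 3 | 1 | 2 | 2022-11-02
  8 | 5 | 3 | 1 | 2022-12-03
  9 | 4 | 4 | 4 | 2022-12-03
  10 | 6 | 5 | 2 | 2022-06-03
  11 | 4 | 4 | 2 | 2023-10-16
SELECT p.name FROM products p LEFT JOIN orders c ON c.product_id = p.id WHERE c.id IS NULL

Execution result:
(no rows)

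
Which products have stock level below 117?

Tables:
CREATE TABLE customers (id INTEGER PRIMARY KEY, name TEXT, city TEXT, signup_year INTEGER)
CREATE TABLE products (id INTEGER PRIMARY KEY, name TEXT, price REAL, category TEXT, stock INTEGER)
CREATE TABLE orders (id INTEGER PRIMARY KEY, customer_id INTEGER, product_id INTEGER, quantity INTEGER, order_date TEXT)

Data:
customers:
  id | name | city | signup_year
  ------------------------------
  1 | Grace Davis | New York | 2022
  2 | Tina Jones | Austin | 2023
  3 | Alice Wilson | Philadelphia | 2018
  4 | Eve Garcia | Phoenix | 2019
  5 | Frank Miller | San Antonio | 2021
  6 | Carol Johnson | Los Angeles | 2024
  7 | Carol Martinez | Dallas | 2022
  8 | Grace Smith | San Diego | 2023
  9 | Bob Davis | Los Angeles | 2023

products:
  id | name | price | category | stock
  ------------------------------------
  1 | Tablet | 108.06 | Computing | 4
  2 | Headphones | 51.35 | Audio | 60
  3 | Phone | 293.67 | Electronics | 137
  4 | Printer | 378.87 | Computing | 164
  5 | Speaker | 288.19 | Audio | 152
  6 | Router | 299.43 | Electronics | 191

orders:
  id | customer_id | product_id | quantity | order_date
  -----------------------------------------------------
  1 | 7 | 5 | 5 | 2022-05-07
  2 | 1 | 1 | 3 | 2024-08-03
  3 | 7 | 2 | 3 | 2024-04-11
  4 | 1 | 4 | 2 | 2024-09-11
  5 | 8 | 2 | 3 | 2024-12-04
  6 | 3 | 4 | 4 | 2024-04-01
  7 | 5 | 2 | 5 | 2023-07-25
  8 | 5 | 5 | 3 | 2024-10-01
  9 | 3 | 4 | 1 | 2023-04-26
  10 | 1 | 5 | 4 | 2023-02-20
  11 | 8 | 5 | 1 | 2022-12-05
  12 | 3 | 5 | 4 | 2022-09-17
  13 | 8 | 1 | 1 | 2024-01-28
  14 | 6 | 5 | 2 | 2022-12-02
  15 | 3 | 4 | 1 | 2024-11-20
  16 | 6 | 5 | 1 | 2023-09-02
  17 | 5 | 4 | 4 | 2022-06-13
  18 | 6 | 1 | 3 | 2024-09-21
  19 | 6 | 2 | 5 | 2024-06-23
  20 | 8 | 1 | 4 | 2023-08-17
SELECT name, stock FROM products WHERE stock < 117

Execution result:
name | stock
Tablet | 4
Headphones | 60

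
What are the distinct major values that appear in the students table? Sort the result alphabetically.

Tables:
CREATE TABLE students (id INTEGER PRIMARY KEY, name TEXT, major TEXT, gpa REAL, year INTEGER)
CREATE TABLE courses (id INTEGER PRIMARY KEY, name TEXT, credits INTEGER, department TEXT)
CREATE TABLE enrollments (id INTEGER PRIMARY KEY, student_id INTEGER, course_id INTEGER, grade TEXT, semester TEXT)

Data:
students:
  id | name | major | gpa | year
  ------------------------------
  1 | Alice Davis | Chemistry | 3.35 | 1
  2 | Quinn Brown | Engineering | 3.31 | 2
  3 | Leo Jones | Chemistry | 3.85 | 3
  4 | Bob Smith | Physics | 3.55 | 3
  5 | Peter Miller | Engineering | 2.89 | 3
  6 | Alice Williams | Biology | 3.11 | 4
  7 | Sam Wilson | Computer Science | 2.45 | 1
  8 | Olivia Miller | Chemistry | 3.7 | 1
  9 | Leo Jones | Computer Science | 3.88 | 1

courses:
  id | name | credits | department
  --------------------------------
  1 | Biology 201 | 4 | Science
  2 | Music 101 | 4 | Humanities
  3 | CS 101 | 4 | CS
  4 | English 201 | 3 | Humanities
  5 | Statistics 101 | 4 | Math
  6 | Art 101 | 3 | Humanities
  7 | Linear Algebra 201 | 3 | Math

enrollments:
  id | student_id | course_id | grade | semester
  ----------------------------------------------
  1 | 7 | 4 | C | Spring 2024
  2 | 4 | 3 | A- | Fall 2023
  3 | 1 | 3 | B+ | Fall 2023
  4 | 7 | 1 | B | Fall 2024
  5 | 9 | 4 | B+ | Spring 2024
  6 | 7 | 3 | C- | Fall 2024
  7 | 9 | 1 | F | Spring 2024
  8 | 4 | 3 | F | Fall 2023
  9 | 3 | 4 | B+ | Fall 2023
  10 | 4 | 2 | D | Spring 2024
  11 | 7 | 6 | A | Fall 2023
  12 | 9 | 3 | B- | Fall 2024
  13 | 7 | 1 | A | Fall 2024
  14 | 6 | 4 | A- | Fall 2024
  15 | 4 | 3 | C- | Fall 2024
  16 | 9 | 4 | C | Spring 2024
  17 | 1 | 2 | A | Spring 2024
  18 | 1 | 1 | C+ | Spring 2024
SELECT DISTINCT major FROM students ORDER BY major

Execution result:
major
Biology
Chemistry
Computer Science
Engineering
Physics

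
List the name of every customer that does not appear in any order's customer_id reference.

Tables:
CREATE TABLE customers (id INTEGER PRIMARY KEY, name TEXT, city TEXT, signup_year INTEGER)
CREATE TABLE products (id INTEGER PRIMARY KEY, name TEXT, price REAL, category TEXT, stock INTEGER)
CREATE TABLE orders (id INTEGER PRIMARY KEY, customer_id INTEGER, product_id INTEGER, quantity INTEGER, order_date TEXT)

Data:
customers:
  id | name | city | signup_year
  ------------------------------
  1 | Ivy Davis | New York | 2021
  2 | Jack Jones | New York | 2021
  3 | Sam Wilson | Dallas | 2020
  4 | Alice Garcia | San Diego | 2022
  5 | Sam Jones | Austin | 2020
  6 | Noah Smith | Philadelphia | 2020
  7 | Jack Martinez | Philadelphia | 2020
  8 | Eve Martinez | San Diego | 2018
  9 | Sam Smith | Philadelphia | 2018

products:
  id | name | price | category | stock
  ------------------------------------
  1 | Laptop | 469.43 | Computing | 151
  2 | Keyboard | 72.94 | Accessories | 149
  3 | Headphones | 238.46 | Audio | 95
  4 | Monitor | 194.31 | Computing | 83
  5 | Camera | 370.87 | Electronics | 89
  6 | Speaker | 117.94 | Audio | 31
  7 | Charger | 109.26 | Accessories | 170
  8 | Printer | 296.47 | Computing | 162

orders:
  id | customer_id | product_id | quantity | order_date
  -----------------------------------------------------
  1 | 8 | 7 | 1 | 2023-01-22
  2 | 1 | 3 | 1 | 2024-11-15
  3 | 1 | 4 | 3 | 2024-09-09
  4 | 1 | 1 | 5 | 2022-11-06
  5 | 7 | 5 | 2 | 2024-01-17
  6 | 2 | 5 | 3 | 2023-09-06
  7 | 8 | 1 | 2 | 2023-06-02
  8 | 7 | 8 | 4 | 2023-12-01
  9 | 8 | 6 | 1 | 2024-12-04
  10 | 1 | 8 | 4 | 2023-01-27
SELECT p.name FROM customers p LEFT JOIN orders c ON c.customer_id = p.id WHERE c.id IS NULL

Execution result:
name
Sam Wilson
Alice Garcia
Sam Jones
Noah Smith
Sam Smith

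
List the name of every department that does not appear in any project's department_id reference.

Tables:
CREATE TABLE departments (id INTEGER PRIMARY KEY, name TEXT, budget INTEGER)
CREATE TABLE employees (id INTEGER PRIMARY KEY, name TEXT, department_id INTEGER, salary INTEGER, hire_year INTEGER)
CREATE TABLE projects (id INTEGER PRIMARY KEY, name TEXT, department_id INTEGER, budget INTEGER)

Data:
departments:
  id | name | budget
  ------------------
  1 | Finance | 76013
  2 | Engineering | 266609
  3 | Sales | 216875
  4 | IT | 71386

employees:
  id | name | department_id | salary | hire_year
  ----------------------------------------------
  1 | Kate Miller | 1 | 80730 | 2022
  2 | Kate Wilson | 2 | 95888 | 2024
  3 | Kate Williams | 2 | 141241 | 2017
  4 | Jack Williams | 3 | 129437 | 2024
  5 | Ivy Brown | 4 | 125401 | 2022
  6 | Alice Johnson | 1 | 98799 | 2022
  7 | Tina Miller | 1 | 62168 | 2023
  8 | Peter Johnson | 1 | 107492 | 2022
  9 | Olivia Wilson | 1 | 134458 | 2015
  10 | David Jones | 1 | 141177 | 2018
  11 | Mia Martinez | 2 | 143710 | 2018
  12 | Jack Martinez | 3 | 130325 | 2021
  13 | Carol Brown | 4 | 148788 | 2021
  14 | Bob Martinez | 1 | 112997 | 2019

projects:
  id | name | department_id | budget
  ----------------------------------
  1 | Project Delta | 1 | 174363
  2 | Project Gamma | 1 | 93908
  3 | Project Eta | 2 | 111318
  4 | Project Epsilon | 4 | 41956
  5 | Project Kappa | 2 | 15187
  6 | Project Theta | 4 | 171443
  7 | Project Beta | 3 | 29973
SELECT p.name FROM departments p LEFT JOIN projects c ON c.department_id = p.id WHERE c.id IS NULL

Execution result:
(no rows)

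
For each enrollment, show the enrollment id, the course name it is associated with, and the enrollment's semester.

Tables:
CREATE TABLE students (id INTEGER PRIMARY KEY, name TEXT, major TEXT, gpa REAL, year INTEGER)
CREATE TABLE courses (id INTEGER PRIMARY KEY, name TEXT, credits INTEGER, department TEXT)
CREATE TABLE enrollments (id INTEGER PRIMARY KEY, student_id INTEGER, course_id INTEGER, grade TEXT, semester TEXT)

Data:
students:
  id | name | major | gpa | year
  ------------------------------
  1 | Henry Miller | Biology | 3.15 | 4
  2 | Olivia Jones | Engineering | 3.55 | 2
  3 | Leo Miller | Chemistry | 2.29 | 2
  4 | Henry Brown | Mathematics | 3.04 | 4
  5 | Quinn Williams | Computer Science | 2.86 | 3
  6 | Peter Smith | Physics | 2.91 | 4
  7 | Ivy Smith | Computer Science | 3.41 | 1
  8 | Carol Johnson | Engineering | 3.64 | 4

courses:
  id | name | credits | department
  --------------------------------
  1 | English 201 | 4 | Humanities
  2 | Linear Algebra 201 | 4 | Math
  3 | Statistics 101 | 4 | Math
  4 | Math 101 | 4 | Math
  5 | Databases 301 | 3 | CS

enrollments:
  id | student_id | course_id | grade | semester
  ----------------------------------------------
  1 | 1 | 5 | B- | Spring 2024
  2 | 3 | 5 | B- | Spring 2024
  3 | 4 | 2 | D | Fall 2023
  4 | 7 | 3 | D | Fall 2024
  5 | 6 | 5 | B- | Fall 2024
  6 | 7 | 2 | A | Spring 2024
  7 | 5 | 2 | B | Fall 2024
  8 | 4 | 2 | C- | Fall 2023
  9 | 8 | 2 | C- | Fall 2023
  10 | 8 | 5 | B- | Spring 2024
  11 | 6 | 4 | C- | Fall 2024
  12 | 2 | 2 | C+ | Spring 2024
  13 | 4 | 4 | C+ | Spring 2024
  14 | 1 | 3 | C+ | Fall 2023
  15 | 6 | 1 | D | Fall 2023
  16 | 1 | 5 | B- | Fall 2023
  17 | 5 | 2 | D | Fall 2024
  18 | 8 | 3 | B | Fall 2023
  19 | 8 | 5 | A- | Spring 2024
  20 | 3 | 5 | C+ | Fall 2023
SELECT c.id, p.name AS course, c.semester FROM enrollments c JOIN courses p ON c.course_id = p.id

Execution result:
id | course | semester
1 | Databases 301 | Spring 2024
2 | Databases 301 | Spring 2024
3 | Linear Algebra 201 | Fall 2023
4 | Statistics 101 | Fall 2024
5 | Databases 301 | Fall 2024
6 | Linear Algebra 201 | Spring 2024
7 | Linear Algebra 201 | Fall 2024
8 | Linear Algebra 201 | Fall 2023
9 | Linear Algebra 201 | Fall 2023
10 | Databases 301 | Spring 2024
11 | Math 101 | Fall 2024
12 | Linear Algebra 201 | Spring 2024
13 | Math 101 | Spring 2024
14 | Statistics 101 | Fall 2023
15 | English 201 | Fall 2023
16 | Databases 301 | Fall 2023
17 | Linear Algebra 201 | Fall 2024
18 | Statistics 101 | Fall 2023
19 | Databases 301 | Spring 2024
20 | Databases 301 | Fall 2023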